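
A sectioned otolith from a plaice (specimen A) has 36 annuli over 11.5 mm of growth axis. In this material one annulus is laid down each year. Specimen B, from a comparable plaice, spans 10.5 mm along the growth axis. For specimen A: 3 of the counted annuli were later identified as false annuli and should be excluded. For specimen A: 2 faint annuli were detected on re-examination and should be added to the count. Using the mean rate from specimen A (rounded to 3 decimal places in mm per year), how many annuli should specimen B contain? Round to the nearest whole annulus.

Specimen A: true annulus count = 36 − 3 + 2 = 35.
A: Mean rate = 11.5 mm / 35 years ≈ 0.329 mm/year.
For B, 10.5 / 0.329 = 31.91 years ≈ 32 annuli.

32 annuli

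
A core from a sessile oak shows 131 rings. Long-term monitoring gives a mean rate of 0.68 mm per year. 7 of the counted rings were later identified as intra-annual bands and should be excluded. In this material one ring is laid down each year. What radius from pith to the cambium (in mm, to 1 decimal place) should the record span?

After corrections the count is 131 − 7 = 124 rings.
Predicted length = 0.68 mm/year × 124 years = 84.3 mm.

84.3 mm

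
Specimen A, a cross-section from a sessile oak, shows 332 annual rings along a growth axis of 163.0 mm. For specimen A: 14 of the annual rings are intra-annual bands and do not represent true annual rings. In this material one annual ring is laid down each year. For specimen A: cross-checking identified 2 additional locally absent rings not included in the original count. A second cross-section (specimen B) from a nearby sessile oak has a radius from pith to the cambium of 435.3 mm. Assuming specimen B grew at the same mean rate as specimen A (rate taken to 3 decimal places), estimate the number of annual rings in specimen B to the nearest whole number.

855 annual rings

Specimen A: correcting the raw count gives 332 − 14 + 2 = 320 true annual rings.
A: Mean rate = 163.0 mm / 320 years ≈ 0.509 mm/year.
Specimen B: 435.3 mm / 0.509 mm per year = 855.21 years ≈ 855 annual rings.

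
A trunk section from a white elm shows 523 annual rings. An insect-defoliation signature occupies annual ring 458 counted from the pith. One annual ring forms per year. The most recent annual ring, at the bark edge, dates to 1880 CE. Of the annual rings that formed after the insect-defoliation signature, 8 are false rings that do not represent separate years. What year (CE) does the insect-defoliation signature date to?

The insect-defoliation signature sits at annual ring 458 from the pith, so 523 − 458 = 65 annual rings formed after it.
65 − 8 false = 57 true annual rings after the insect-defoliation signature.
Counting back 57 years from 1880 CE places the insect-defoliation signature in 1880 − 57 = 1823 CE.

1823 CE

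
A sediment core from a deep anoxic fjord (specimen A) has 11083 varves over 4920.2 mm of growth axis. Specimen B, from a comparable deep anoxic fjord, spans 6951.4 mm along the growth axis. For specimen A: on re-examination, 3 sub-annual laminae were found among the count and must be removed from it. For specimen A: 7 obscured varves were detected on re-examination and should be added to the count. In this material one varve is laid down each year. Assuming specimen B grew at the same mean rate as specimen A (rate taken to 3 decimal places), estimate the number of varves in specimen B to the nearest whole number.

Specimen A: after corrections the count is 11083 − 3 + 7 = 11087 varves.
A: 4920.2 mm over 11087 years gives 4920.2 / 11087 ≈ 0.444 mm/year.
For B, 6951.4 / 0.444 = 15656.31 years ≈ 15656 varves.

15656 varves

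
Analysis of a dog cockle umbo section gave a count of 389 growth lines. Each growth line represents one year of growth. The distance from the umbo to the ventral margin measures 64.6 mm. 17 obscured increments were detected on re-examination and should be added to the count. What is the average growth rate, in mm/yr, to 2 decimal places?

Correcting the raw count gives 389 + 17 = 406 true growth lines.
Mean rate = 64.6 mm / 406 years ≈ 0.16 mm/yr.

0.16 mm/yr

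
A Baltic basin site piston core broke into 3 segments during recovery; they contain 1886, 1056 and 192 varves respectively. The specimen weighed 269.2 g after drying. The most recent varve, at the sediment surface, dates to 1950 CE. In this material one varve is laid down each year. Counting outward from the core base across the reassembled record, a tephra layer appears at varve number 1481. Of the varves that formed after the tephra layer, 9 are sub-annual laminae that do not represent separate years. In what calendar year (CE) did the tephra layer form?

306 CE

Total varves = 1886 + 1056 + 192 = 3134.
Between varve 1481 and the sediment surface there are 3134 − 1481 = 1653 varves.
1653 − 9 false = 1644 true varves after the tephra layer.
Counting back 1644 years from 1950 CE places the tephra layer in 1950 − 1644 = 306 CE.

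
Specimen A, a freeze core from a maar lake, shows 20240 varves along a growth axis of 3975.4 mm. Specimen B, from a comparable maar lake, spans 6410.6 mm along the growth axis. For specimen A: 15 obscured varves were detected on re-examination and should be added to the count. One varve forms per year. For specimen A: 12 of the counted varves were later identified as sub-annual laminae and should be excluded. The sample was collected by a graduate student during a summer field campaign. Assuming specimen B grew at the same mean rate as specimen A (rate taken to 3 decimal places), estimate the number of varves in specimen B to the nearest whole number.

32707 varves

Specimen A: correcting the raw count gives 20240 − 12 + 15 = 20243 true varves.
A: Mean rate = 3975.4 mm / 20243 years ≈ 0.196 mm per year.
For B, 6410.6 / 0.196 = 32707.14 years ≈ 32707 varves.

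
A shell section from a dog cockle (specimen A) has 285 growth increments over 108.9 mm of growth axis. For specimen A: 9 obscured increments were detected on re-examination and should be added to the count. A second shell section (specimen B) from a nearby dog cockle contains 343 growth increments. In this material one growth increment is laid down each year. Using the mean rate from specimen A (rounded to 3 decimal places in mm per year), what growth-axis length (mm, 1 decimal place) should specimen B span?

126.9 mm

Specimen A: correcting the raw count gives 285 + 9 = 294 true growth increments.
A: 108.9 mm over 294 years gives 108.9 / 294 ≈ 0.370 mm/yr.
B's length ≈ 0.370 × 343 = 126.9 mm.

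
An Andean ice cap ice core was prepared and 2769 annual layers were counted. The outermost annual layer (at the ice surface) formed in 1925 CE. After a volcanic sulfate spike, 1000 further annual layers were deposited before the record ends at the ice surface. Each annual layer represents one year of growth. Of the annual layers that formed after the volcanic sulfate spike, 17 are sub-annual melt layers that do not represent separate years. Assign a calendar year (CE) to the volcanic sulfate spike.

1000 annual layers post-date the volcanic sulfate spike.
Excluding 17 false annual layers: 1000 − 17 = 983.
The annual layer at the ice surface is 1925 CE, so the volcanic sulfate spike dates to 1925 − 983 = 942 CE.

942 CE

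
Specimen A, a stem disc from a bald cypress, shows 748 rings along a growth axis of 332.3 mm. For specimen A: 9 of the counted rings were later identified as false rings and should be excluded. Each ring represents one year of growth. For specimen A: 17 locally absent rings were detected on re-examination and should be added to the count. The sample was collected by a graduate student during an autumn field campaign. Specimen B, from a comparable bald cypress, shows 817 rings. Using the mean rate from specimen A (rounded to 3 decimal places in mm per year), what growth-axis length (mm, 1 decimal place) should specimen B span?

Specimen A: adjusted count: 748 − 9 + 17 = 756 rings.
A: Extension rate ≈ 332.3 / 756 = 0.440 mm/yr.
For B, 0.440 mm/year × 817 years = 359.5 mm.

359.5 mm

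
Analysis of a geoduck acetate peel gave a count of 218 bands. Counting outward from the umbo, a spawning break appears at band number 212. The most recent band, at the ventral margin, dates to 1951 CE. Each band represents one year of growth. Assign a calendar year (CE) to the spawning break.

The spawning break sits at band 212 from the umbo, so 218 − 212 = 6 bands formed after it.
Counting back 6 years from 1951 CE places the spawning break in 1951 − 6 = 1945 CE.

1945 CE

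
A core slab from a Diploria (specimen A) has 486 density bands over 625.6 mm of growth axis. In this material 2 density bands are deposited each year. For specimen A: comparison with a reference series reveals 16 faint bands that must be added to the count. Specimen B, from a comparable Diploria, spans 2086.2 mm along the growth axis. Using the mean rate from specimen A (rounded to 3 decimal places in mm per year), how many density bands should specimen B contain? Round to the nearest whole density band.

1674 density bands

Specimen A: adjusted count: 486 + 16 = 502 density bands.
Specimen A: 502 density bands at 2 per year is 502 / 2 = 251 years.
A: 625.6 mm over 251 years gives 625.6 / 251 ≈ 2.492 mm/yr.
For B, 2086.2 / 2.492 = 837.16 years; at 2 density bands per year that is 837.16 × 2 ≈ 1674 density bands.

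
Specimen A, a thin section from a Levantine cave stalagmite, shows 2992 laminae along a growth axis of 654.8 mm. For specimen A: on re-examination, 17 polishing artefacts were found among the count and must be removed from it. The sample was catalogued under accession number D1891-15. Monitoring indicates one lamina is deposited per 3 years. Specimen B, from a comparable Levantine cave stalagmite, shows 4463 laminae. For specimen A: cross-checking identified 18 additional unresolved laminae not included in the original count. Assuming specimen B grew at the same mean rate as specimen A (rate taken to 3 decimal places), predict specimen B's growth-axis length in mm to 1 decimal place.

Specimen A: after corrections the count is 2992 − 17 + 18 = 2993 laminae.
Specimen A: multiplying by 3 years per lamina: 2993 × 3 = 8979 years.
A: Mean rate = 654.8 mm / 8979 years ≈ 0.073 mm/yr.
Specimen B: at 3 years per lamina, 4463 × 3 = 13389 years. B's length ≈ 0.073 × 13389 = 977.4 mm.

977.4 mm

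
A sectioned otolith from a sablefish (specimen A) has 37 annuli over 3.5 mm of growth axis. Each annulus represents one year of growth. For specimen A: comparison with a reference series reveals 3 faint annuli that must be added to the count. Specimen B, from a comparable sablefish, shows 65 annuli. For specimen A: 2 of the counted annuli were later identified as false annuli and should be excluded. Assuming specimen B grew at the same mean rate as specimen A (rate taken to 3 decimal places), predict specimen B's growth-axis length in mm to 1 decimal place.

6.0 mm

Specimen A: after corrections the count is 37 − 2 + 3 = 38 annuli.
A: 3.5 mm over 38 years gives 3.5 / 38 ≈ 0.092 mm/year.
B's length ≈ 0.092 × 65 = 6.0 mm.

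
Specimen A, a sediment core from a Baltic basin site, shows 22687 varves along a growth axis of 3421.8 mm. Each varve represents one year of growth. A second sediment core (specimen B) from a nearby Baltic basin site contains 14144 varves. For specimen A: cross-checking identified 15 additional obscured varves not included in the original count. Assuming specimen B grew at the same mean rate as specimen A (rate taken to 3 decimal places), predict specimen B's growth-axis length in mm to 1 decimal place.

Specimen A: true varve count = 22687 + 15 = 22702.
A: Mean rate = 3421.8 mm / 22702 years ≈ 0.151 mm/year.
For B, 0.151 mm/year × 14144 years = 2135.7 mm.

2135.7 mm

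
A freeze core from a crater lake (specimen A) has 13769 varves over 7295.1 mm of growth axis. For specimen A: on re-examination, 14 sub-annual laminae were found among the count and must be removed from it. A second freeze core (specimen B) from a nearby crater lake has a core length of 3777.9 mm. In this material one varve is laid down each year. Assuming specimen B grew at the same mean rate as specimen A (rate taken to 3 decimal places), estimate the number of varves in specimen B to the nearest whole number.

Specimen A: correcting the raw count gives 13769 − 14 = 13755 true varves.
A: Extension rate ≈ 7295.1 / 13755 = 0.530 mm/year.
For B, 3777.9 / 0.530 = 7128.11 years ≈ 7128 varves.

7128 varves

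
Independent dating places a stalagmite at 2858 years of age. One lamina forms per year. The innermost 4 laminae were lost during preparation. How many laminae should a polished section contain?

At one lamina per year, 2858 years correspond to 2858 laminae.
Less the 4 uncaptured laminae: 2858 − 4 = 2854.

2854 laminae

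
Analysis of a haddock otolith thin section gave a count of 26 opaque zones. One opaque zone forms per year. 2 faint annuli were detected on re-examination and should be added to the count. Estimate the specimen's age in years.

28 yr

Correcting the raw count gives 26 + 2 = 28 true opaque zones.
One opaque zone per year makes the duration 28 years.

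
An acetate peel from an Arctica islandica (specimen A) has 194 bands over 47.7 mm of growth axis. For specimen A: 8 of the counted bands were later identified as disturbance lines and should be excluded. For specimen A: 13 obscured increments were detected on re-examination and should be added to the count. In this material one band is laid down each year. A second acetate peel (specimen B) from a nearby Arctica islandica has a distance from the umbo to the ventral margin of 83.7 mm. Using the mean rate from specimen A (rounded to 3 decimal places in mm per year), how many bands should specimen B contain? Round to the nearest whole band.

Specimen A: adjusted count: 194 − 8 + 13 = 199 bands.
A: 47.7 mm over 199 years gives 47.7 / 199 ≈ 0.240 mm/year.
Specimen B: 83.7 mm / 0.240 mm per year = 348.75 years ≈ 349 bands.

349 bands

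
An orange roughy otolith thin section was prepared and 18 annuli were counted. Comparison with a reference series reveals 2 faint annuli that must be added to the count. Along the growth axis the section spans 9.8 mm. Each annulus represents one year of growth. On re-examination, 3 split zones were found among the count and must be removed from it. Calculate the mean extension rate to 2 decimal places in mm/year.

True annulus count = 18 − 3 + 2 = 17.
Extension rate ≈ 9.8 / 17 = 0.58 mm/year.

0.58 mm/year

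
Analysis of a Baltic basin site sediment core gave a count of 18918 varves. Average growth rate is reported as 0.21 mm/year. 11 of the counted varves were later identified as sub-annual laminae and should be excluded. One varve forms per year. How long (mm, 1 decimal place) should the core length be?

Correcting the raw count gives 18918 − 11 = 18907 true varves.
18907 years at 0.21 mm/year gives 0.21 × 18907 = 3970.5 mm.

3970.5 mm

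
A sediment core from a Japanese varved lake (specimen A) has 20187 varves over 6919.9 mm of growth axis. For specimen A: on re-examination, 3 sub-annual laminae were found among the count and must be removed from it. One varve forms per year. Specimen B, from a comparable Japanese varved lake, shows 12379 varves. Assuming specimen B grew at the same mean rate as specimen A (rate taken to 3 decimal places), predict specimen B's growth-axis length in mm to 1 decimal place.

Specimen A: true varve count = 20187 − 3 = 20184.
A: 6919.9 mm over 20184 years gives 6919.9 / 20184 ≈ 0.343 mm/yr.
Length of B = 0.343 × 12379 = 4246.0 mm.

4246.0 mm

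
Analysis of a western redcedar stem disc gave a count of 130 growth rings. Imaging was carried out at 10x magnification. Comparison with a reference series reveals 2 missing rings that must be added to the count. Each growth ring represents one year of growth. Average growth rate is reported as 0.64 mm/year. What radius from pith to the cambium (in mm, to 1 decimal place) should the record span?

84.5 mm

Correcting the raw count gives 130 + 2 = 132 true growth rings.
132 years at 0.64 mm/year gives 0.64 × 132 = 84.5 mm.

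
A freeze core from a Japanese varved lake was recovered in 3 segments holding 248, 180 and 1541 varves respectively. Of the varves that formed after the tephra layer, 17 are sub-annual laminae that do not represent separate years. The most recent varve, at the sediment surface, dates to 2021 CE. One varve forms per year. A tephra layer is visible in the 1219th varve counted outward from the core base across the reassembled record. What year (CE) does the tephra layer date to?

1288 CE

Total varves = 248 + 180 + 1541 = 1969.
Between varve 1219 and the sediment surface there are 1969 − 1219 = 750 varves.
750 − 17 false = 733 true varves after the tephra layer.
The varve at the sediment surface is 2021 CE, so the tephra layer dates to 2021 − 733 = 1288 CE.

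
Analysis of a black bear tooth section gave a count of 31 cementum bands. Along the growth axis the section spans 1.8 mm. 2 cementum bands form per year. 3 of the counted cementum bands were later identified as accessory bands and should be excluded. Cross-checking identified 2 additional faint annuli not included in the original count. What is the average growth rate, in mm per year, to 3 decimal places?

Adjusted count: 31 − 3 + 2 = 30 cementum bands.
30 cementum bands at 2 per year is 30 / 2 = 15 years.
Extension rate ≈ 1.8 / 15 = 0.120 mm per year.

0.120 mm per year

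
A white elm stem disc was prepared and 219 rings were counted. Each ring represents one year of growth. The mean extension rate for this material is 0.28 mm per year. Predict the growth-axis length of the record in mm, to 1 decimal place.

The record spans 219 years at 0.28 mm per year.
Predicted length = 0.28 mm/year × 219 years = 61.3 mm.

61.3 mm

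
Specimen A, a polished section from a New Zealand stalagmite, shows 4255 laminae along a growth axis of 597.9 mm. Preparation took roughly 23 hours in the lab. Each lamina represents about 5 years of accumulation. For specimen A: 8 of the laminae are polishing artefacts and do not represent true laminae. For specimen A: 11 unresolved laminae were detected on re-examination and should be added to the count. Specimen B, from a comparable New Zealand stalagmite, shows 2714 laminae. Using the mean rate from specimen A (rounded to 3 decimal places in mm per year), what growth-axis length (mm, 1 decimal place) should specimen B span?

Specimen A: true lamina count = 4255 − 8 + 11 = 4258.
Specimen A: multiplying by 5 years per lamina: 4258 × 5 = 21290 years.
A: 597.9 mm over 21290 years gives 597.9 / 21290 ≈ 0.028 mm per year.
Specimen B: multiplying by 5 years per lamina: 2714 × 5 = 13570 years. B's length ≈ 0.028 × 13570 = 380.0 mm.

380.0 mm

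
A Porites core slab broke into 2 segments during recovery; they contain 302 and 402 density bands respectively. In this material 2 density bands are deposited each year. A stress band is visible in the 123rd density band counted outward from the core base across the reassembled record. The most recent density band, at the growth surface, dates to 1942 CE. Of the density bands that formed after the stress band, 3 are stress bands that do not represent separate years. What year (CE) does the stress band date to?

Total density bands = 302 + 402 = 704.
Between density band 123 and the growth surface there are 704 − 123 = 581 density bands.
581 − 3 false = 578 true density bands after the stress band.
578 density bands at 2 per year is 578 / 2 = 289 years.
Counting back 289 years from 1942 CE places the stress band in 1942 − 289 = 1653 CE.

1653 CE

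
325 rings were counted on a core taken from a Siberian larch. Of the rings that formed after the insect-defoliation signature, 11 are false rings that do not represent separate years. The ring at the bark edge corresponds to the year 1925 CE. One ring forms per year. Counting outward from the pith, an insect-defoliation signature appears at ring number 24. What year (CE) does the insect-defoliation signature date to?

1635 CE

325 − 24 = 301 rings lie beyond the insect-defoliation signature toward the bark edge.
Removing the 11 false rings leaves 301 − 11 = 290 true rings beyond the insect-defoliation signature.
The ring at the bark edge is 1925 CE, so the insect-defoliation signature dates to 1925 − 290 = 1635 CE.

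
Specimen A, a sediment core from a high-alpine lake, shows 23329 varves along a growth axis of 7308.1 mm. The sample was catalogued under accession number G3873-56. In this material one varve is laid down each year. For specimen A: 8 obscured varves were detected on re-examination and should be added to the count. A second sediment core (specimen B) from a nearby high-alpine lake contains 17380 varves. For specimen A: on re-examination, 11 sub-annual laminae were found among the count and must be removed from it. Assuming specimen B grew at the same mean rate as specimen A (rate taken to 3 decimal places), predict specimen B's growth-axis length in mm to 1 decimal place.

5439.9 mm

Specimen A: true varve count = 23329 − 11 + 8 = 23326.
A: Mean rate = 7308.1 mm / 23326 years ≈ 0.313 mm per year.
Length of B = 0.313 × 17380 = 5439.9 mm.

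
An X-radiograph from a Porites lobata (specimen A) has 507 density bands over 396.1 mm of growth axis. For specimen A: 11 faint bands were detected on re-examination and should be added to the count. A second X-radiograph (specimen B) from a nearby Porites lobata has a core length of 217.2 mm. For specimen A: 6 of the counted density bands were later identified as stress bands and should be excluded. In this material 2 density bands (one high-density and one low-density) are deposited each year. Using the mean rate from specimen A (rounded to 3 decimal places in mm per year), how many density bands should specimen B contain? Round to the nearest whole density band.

281 density bands

Specimen A: true density band count = 507 − 6 + 11 = 512.
Specimen A: dividing by 2 density bands per year: 512 / 2 = 256 years.
A: Mean rate = 396.1 mm / 256 years ≈ 1.547 mm/year.
B spans 217.2 / 1.547 = 140.40 years; at 2 density bands per year that is 140.40 × 2 ≈ 281 density bands.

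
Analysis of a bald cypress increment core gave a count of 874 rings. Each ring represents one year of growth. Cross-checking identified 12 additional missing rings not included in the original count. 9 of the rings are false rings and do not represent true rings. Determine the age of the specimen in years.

877 yr

Adjusted count: 874 − 9 + 12 = 877 rings.
At one ring per year, that is 877 years.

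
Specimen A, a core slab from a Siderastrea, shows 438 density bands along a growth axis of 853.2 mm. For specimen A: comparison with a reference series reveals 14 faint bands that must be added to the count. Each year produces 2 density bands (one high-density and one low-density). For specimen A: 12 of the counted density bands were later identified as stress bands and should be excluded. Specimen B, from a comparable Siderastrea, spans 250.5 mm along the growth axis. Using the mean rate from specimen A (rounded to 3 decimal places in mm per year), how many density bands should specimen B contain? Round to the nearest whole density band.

Specimen A: correcting the raw count gives 438 − 12 + 14 = 440 true density bands.
Specimen A: with 2 density bands per year, 440 / 2 = 220 years.
A: Mean rate = 853.2 mm / 220 years ≈ 3.878 mm/year.
For B, 250.5 / 3.878 = 64.60 years; at 2 density bands per year that is 64.60 × 2 ≈ 129 density bands.

129 density bands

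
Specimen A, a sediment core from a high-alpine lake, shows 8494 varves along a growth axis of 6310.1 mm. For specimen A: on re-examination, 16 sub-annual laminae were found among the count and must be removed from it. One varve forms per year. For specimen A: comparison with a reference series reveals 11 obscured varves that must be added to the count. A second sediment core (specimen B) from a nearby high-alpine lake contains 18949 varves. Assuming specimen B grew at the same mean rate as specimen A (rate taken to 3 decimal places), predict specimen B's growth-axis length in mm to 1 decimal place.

14079.1 mm

Specimen A: after corrections the count is 8494 − 16 + 11 = 8489 varves.
A: Mean rate = 6310.1 mm / 8489 years ≈ 0.743 mm/yr.
For B, 0.743 mm/year × 18949 years = 14079.1 mm.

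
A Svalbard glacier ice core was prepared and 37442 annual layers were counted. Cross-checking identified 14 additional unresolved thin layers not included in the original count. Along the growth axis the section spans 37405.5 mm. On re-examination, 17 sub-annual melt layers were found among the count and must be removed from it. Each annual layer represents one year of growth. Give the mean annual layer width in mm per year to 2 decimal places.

Correcting the raw count gives 37442 − 17 + 14 = 37439 true annual layers.
Mean rate = 37405.5 mm / 37439 years ≈ 1.00 mm per year.

1.00 mm per year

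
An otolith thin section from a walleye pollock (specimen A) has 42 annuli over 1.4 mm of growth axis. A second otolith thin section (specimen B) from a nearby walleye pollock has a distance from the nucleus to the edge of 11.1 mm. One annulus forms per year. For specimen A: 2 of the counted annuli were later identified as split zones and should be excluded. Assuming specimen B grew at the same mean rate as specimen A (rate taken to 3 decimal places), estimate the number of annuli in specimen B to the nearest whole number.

317 annuli

Specimen A: correcting the raw count gives 42 − 2 = 40 true annuli.
A: Extension rate ≈ 1.4 / 40 = 0.035 mm per year.
For B, 11.1 / 0.035 = 317.14 years ≈ 317 annuli.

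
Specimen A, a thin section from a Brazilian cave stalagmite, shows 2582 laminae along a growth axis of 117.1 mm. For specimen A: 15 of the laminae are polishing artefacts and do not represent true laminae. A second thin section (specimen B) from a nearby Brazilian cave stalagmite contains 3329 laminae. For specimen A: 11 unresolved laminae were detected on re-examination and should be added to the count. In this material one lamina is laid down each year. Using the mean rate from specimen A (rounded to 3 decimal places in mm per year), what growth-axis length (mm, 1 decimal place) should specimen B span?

149.8 mm

Specimen A: after corrections the count is 2582 − 15 + 11 = 2578 laminae.
A: Extension rate ≈ 117.1 / 2578 = 0.045 mm per year.
For B, 0.045 mm/year × 3329 years = 149.8 mm.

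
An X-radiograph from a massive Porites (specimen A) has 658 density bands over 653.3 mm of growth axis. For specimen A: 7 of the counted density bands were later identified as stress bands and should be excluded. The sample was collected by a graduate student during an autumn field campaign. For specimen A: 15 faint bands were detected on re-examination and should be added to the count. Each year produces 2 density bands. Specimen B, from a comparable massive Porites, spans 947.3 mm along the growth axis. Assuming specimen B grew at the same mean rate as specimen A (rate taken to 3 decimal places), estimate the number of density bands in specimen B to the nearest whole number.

Specimen A: adjusted count: 658 − 7 + 15 = 666 density bands.
Specimen A: 666 density bands at 2 per year is 666 / 2 = 333 years.
A: Mean rate = 653.3 mm / 333 years ≈ 1.962 mm/yr.
B spans 947.3 / 1.962 = 482.82 years; at 2 density bands per year that is 482.82 × 2 ≈ 966 density bands.

966 density bands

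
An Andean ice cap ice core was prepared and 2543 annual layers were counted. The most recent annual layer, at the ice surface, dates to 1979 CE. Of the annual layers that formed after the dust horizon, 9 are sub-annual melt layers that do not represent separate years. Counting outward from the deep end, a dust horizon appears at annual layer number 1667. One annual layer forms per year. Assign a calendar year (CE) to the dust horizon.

1112 CE

Between annual layer 1667 and the ice surface there are 2543 − 1667 = 876 annual layers.
Removing the 9 false annual layers leaves 876 − 9 = 867 true annual layers beyond the dust horizon.
The annual layer at the ice surface is 1979 CE, so the dust horizon dates to 1979 − 867 = 1112 CE.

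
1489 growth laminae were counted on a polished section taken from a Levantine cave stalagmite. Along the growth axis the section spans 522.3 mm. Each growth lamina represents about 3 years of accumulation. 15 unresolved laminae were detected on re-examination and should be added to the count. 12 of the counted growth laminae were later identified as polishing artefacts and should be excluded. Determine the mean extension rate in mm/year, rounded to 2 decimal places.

Adjusted count: 1489 − 12 + 15 = 1492 growth laminae.
1492 growth laminae at 3 years each span 1492 × 3 = 4476 years.
Extension rate ≈ 522.3 / 4476 = 0.12 mm/year.

0.12 mm/year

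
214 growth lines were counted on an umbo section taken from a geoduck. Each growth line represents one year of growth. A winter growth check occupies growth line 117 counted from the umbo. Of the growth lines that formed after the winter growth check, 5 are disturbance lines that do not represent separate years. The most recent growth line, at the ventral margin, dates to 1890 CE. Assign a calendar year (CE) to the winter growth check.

1798 CE

The winter growth check sits at growth line 117 from the umbo, so 214 − 117 = 97 growth lines formed after it.
Excluding 5 false growth lines: 97 − 5 = 92.
Counting back 92 years from 1890 CE places the winter growth check in 1890 − 92 = 1798 CE.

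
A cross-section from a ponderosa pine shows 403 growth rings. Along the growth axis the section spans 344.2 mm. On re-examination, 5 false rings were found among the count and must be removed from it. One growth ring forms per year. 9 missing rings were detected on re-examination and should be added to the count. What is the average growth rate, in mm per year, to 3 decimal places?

After corrections the count is 403 − 5 + 9 = 407 growth rings.
344.2 mm over 407 years gives 344.2 / 407 ≈ 0.846 mm per year.

0.846 mm per year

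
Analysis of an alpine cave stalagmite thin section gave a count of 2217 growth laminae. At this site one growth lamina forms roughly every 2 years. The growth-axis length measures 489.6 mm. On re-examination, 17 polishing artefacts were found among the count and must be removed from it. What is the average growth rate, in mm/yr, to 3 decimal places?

0.111 mm/yr

True growth lamina count = 2217 − 17 = 2200.
2200 growth laminae at 2 years each span 2200 × 2 = 4400 years.
Mean rate = 489.6 mm / 4400 years ≈ 0.111 mm/yr.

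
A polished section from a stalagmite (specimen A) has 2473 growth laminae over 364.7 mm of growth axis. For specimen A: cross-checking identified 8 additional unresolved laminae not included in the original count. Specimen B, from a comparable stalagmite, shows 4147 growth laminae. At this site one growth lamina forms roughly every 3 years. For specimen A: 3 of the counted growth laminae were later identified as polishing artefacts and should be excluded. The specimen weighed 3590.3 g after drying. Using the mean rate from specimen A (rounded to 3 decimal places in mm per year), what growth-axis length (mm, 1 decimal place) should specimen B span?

Specimen A: correcting the raw count gives 2473 − 3 + 8 = 2478 true growth laminae.
Specimen A: multiplying by 3 years per growth lamina: 2478 × 3 = 7434 years.
A: Extension rate ≈ 364.7 / 7434 = 0.049 mm per year.
Specimen B: multiplying by 3 years per growth lamina: 4147 × 3 = 12441 years. B's length ≈ 0.049 × 12441 = 609.6 mm.

609.6 mm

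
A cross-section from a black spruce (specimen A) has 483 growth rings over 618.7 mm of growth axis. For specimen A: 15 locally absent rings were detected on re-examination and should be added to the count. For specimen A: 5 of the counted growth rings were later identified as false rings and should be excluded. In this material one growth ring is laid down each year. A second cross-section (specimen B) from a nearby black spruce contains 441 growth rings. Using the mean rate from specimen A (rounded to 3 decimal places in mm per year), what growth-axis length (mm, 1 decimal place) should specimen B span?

553.5 mm

Specimen A: adjusted count: 483 − 5 + 15 = 493 growth rings.
A: 618.7 mm over 493 years gives 618.7 / 493 ≈ 1.255 mm/year.
Length of B = 1.255 × 441 = 553.5 mm.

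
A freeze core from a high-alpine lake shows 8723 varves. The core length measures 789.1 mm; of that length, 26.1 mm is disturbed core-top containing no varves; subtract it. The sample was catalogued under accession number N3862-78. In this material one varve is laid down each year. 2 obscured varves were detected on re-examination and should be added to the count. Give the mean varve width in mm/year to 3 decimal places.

True varve count = 8723 + 2 = 8725.
Removing the 26.1 mm offcut leaves 789.1 − 26.1 = 763.0 mm.
Mean rate = 763.0 mm / 8725 years ≈ 0.087 mm/year.

0.087 mm/year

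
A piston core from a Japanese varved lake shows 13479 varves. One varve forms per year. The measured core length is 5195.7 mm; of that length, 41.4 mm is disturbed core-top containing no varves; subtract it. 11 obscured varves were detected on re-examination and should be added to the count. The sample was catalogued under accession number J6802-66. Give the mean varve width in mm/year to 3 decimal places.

True varve count = 13479 + 11 = 13490.
The growth record spans 5195.7 − 41.4 = 5154.3 mm.
5154.3 mm over 13490 years gives 5154.3 / 13490 ≈ 0.382 mm/year.

0.382 mm/year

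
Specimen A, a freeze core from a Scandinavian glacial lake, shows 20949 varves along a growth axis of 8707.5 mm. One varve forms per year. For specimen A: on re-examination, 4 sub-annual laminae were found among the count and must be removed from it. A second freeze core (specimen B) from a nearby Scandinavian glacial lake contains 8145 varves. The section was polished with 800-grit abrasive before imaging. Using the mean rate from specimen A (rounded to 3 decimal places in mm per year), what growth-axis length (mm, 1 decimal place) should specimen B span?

3388.3 mm

Specimen A: after corrections the count is 20949 − 4 = 20945 varves.
A: 8707.5 mm over 20945 years gives 8707.5 / 20945 ≈ 0.416 mm/yr.
B's length ≈ 0.416 × 8145 = 3388.3 mm.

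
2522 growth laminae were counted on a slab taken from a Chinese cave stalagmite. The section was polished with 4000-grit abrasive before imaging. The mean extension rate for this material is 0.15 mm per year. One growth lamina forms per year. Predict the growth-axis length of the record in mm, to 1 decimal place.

378.3 mm

2522 years of growth are recorded.
Length ≈ 0.15 × 2522 = 378.3 mm.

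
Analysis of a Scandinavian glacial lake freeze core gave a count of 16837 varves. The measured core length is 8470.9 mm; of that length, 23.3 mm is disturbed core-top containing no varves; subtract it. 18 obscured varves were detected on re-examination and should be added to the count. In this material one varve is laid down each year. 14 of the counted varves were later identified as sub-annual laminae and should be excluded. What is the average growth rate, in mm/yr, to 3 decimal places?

0.502 mm/yr

Adjusted count: 16837 − 14 + 18 = 16841 varves.
The growth record spans 8470.9 − 23.3 = 8447.6 mm.
8447.6 mm over 16841 years gives 8447.6 / 16841 ≈ 0.502 mm/yr.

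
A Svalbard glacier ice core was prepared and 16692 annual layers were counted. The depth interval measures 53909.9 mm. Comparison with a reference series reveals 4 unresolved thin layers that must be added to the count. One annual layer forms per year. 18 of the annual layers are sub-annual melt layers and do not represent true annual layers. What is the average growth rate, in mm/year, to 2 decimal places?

After corrections the count is 16692 − 18 + 4 = 16678 annual layers.
Mean rate = 53909.9 mm / 16678 years ≈ 3.23 mm/year.

3.23 mm/year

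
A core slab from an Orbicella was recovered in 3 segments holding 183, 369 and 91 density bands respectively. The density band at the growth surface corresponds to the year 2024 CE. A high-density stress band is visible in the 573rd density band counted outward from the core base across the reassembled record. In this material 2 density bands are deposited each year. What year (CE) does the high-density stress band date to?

1989 CE

Total density bands = 183 + 369 + 91 = 643.
The high-density stress band sits at density band 573 from the core base, so 643 − 573 = 70 density bands formed after it.
Dividing by 2 density bands per year: 70 / 2 = 35 years.
2024 − 35 = 1989 CE.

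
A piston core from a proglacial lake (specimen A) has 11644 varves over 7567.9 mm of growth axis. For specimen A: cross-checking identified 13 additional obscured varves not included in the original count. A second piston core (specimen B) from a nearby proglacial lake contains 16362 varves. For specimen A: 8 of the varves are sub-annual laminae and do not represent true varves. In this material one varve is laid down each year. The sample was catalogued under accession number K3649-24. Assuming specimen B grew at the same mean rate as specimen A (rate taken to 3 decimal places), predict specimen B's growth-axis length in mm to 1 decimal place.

10635.3 mm

Specimen A: true varve count = 11644 − 8 + 13 = 11649.
A: 7567.9 mm over 11649 years gives 7567.9 / 11649 ≈ 0.650 mm per year.
B's length ≈ 0.650 × 16362 = 10635.3 mm.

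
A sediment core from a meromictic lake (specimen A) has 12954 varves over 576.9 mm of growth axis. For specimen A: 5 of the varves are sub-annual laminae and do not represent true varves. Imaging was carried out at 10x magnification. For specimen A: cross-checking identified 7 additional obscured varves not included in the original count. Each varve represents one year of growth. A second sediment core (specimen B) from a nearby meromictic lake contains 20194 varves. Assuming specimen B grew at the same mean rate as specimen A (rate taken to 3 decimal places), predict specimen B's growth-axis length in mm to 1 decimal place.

Specimen A: after corrections the count is 12954 − 5 + 7 = 12956 varves.
A: 576.9 mm over 12956 years gives 576.9 / 12956 ≈ 0.045 mm/year.
B's length ≈ 0.045 × 20194 = 908.7 mm.

908.7 mm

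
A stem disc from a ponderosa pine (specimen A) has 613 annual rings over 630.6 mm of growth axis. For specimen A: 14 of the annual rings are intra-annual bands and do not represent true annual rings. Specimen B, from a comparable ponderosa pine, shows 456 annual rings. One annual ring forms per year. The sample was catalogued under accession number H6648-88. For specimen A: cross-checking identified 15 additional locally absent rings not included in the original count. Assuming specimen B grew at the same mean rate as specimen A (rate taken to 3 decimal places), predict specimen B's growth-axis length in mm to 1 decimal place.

468.3 mm

Specimen A: adjusted count: 613 − 14 + 15 = 614 annual rings.
A: Mean rate = 630.6 mm / 614 years ≈ 1.027 mm per year.
For B, 1.027 mm/year × 456 years = 468.3 mm.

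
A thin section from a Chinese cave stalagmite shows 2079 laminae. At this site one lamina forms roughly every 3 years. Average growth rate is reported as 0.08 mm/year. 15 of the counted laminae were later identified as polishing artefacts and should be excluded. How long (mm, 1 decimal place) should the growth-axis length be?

495.4 mm

Adjusted count: 2079 − 15 = 2064 laminae.
Multiplying by 3 years per lamina: 2064 × 3 = 6192 years.
6192 years at 0.08 mm/year gives 0.08 × 6192 = 495.4 mm.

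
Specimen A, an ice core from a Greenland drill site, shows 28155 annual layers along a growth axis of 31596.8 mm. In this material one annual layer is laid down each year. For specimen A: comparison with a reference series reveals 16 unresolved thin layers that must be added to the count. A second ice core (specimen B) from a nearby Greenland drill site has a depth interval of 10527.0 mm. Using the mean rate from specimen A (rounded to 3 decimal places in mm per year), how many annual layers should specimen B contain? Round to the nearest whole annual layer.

Specimen A: true annual layer count = 28155 + 16 = 28171.
A: Extension rate ≈ 31596.8 / 28171 = 1.122 mm/year.
B spans 10527.0 / 1.122 = 9382.35 years ≈ 9382 annual layers.

9382 annual layers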